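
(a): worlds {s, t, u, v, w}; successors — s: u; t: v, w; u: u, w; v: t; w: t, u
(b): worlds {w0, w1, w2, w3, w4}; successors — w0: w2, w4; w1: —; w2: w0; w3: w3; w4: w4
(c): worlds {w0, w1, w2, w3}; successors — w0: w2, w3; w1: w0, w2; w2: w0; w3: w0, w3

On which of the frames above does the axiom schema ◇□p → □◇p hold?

(a)

This is the axiom for convergence; its first-order frame correspondent is ∀x ∀y ∀z (Rxy ∧ Rxz → ∃w (Ryw ∧ Rzw)).
(a): holds.
(b): fails — Rw0w4 and Rw0w2 but w4 and w2 have no common successor.
(c): fails — Rw1w2 and Rw1w0 but w2 and w0 have no common successor.
Valid on: (a).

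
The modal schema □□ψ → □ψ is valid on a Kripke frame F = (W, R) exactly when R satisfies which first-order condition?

Suppose □□ψ→□ψ is valid. Take Rxy and set V(ψ)={w : xR²w}. Then □□ψ at x, so □ψ at x, so ψ at y, i.e. ∃z(Rxz∧Rzy).
Conversely, on a frame with density the schema holds at every world under every valuation.
So the correspondent is density.

density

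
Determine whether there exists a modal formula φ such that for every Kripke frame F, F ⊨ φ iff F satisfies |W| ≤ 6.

Not modally definable

Modal frame validity is preserved under disjoint unions.
Any modal formula valid on each of 7 disjoint one-world frames is valid on their disjoint union (validity is preserved under disjoint unions). Each one-world frame has |W|=1≤6, but the union has |W|=7.
So the class is not modally definable.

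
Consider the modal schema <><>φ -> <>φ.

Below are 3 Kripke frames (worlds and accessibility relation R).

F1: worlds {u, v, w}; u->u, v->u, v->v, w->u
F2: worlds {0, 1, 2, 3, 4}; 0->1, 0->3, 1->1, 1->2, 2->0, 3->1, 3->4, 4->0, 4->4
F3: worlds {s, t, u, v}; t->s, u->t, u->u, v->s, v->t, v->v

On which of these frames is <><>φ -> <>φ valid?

This is the axiom for transitivity; its first-order frame correspondent is forall x forall y forall z (Rxy & Ryz -> Rxz).
F1: condition met.
F2: fails — R34 and R40 but not R30.
F3: fails — Rut and Rts but not Rus.
Valid on: F1.

F1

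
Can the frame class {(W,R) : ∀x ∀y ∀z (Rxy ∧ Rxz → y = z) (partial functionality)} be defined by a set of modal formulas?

This is a Sahlqvist condition; the CD axiom ◇p → □p defines it.
Suppose ◇p→□p is valid. Take Rxy, Rxz and set V(p)={y}. Then ◇p at x, so □p at x, so p at z, i.e. z=y.

Definable; ◇p → □p defines it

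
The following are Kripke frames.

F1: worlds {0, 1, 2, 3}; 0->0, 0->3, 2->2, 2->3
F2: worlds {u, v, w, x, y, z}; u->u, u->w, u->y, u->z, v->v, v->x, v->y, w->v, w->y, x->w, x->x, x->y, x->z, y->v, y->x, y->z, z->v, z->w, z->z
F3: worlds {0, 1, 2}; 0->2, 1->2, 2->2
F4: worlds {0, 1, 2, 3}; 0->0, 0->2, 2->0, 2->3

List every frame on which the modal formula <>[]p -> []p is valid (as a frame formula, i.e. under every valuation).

F3

Frame correspondent (Sahlqvist): forall x forall y forall z (Rxy & Rxz -> Ryz) — i.e. the Euclidean property.
F1: fails — R03 and R00 but not R30.
F2: fails — Ruy and Ruu but not Ryu.
F3: holds.
F4: fails — R02 and R02 but not R22.
Valid on: F3.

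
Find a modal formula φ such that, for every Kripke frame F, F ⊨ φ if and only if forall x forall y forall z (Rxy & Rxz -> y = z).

The condition is partial functionality. The CD schema ◇ψ → □ψ defines it.
Suppose ◇ψ→□ψ is valid. Take Rxy, Rxz and set V(ψ)={y}. Then ◇ψ at x, so □ψ at x, so ψ at z, i.e. z=y.

◇ψ → □ψ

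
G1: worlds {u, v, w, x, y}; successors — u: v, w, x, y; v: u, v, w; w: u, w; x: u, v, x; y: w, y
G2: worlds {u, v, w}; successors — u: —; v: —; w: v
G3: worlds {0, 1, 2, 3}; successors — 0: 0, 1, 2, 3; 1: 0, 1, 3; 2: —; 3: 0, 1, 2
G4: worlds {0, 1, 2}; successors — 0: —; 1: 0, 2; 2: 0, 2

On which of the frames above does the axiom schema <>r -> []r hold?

G2

The schema corresponds to partial functionality: forall x forall y forall z (Rxy & Rxz -> y = z).
G1: fails — u sees both v and w.
G2: holds.
G3: fails — 0 sees both 0 and 1.
G4: fails — 1 sees both 0 and 2.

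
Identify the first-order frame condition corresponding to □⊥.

Emptiness of R

□⊥ is valid iff no world has any successor (otherwise □⊥ fails at any world with one).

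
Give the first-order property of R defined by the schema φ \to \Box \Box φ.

This is a Sahlqvist (Geach-type) schema ◇^0□^0φ → □^2◇^0φ.
Minimal-valuation argument: fix x; take any y with xR^0y and any z with xR^2z. Set V(φ) to the set of worlds R-reachable from y in exactly 0 steps. Then □^0φ holds at y, so the antecedent holds at x; validity forces ◇^0φ at z, giving a w with zR^0w and yR^0w.
First-order correspondent: \forall x \forall z (x R^2 z \to \exists w (x = w \wedge z = w)).

\forall x \forall z (x R^2 z \to \exists w (x = w \wedge z = w))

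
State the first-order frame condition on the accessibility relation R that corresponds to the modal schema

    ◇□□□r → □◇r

∀x ∀y ∀z ((xRy ∧ xRz) → ∃w (yR³w ∧ zRw))

This is a Sahlqvist (Geach-type) schema ◇^1□^3r → □^1◇^1r.
Minimal-valuation argument: fix x; take any y with xR^1y and any z with xR^1z. Set V(r) to the set of worlds R-reachable from y in exactly 3 steps. Then □^3r holds at y, so the antecedent holds at x; validity forces ◇^1r at z, giving a w with zR^1w and yR^3w.
First-order correspondent: ∀x ∀y ∀z ((xRy ∧ xRz) → ∃w (yR³w ∧ zRw)).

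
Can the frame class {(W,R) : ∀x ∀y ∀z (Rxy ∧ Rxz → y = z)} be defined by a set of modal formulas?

Definable; ◇p → □p defines it

The condition is partial functionality. A defining modal formula is ◇p → □p.
Suppose ◇p→□p is valid. Take Rxy, Rxz and set V(p)={y}. Then ◇p at x, so □p at x, so p at z, i.e. z=y.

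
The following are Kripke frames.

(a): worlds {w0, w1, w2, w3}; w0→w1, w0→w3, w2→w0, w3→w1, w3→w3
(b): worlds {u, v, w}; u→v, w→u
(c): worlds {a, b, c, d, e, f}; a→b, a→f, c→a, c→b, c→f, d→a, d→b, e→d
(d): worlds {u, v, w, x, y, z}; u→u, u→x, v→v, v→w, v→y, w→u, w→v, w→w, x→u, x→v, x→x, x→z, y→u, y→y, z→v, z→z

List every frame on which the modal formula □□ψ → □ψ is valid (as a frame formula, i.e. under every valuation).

Frame correspondent (Sahlqvist): ∀x ∀y (Rxy → ∃z (Rxz ∧ Rzy)) — i.e. density.
(a): fails — Rw2w0 but no z with Rw2z and Rzw0.
(b): fails — Ruv but no z with Ruz and Rzv.
(c): fails — Rab but no z with Raz and Rzb.
(d): satisfies the condition.

(d)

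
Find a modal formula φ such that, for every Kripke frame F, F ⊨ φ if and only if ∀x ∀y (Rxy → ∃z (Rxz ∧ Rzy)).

□□p → □p

This is density; the standard corresponding axiom is C4: □□p → □p.
Suppose □□p→□p is valid. Take Rxy and set V(p)={w : xR²w}. Then □□p at x, so □p at x, so p at y, i.e. ∃z(Rxz∧Rzy).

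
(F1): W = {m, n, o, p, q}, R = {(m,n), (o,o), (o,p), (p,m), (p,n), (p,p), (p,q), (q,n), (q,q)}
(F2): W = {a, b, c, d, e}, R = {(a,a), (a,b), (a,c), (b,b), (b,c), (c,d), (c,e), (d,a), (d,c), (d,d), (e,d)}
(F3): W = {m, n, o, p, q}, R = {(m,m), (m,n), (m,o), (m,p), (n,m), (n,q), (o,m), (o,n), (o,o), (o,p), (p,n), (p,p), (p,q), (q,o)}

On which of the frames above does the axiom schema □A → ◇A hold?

This is the axiom for seriality; its first-order frame correspondent is ∀x ∃y Rxy.
(F1): fails — world n has no successor.
(F2): satisfies the condition.
(F3): satisfies the condition.

(F2), (F3)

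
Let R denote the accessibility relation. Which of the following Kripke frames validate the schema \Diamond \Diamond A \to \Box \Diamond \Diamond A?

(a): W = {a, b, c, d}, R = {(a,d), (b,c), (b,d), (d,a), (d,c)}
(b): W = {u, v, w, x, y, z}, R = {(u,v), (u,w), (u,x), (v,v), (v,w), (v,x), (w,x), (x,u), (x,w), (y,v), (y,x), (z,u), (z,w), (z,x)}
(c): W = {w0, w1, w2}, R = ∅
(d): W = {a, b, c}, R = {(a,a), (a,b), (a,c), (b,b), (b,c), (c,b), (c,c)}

This is the axiom for a generalized confluence (Geach) condition; its first-order frame correspondent is \forall x \forall y \forall z ((x R^2 y \wedge xRz) \to \exists w (y = w \wedge z R^2 w)).
(a): fails — aR²a, aRd but no w with a=w and dR²w.
(b): fails — uR²u, uRx but no t with u=t and xR²t.
(c): condition met.
(d): fails — aR²a, aRb but no w with a=w and bR²w.

(c)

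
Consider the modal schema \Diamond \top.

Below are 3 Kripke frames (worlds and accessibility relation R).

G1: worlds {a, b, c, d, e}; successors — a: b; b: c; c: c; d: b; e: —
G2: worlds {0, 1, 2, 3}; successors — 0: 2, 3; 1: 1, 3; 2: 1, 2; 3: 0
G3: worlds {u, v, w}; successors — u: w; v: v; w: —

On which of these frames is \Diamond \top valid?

The schema corresponds to seriality: \forall x \exists y Rxy.
G1: fails — world e has no successor.
G2: ✓.
G3: fails — world w has no successor.

G2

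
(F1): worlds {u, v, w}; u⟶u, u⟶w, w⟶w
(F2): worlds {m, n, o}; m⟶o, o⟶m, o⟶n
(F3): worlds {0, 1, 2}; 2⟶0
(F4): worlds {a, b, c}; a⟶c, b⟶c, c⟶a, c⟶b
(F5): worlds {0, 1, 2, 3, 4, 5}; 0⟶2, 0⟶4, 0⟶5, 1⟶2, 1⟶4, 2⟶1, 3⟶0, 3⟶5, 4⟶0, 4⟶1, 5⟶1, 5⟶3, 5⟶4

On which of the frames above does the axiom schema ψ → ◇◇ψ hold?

The schema corresponds to a generalized confluence (Geach) condition: ∀x ∃w (x = w ∧ xR²w).
(F1): fails — at v but no t with v=t and vR²t.
(F2): fails — at n but no w with n=w and nR²w.
(F3): fails — at 0 but no w with 0=w and 0R²w.
(F4): satisfies the condition.
(F5): satisfies the condition.
Valid on: (F4), (F5).

(F4), (F5)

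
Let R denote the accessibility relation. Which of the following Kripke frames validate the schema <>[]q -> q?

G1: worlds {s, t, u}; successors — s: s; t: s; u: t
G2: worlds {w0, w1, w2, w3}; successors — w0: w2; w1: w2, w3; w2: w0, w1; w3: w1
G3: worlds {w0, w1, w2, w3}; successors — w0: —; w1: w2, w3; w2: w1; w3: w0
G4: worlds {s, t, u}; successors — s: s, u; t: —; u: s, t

G2

The schema corresponds to symmetry: forall x forall y (Rxy -> Ryx).
G1: fails — Rts but not Rst.
G2: satisfies the condition.
G3: fails — Rw3w0 but not Rw0w3.
G4: fails — Rut but not Rtu.
Valid on: G2.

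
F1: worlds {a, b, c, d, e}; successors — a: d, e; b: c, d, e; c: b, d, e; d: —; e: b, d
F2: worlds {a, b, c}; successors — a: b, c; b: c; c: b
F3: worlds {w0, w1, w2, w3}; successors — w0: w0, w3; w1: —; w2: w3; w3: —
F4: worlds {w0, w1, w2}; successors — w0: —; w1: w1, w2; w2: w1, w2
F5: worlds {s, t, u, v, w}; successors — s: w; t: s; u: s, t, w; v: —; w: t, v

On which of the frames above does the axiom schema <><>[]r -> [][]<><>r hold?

The schema corresponds to a generalized confluence (Geach) condition: forall x forall y forall z ((x R^2 y & x R^2 z) -> exists w (yRw & z R^2 w)).
F1: fails — aR²b, aR²d but no w with bRw and dR²w.
F2: fails — aR²b, aR²b but no w with bRw and bR²w.
F3: fails — w0R²w0, w0R²w3 but no w with w0Rw and w3R²w.
F4: holds.
F5: fails — sR²t, sR²t but no w* with tRw* and tR²w*.
Valid on: F4.

F4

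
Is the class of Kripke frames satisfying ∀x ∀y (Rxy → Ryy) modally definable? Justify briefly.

The condition is shift-reflexivity. A defining modal formula is □(□p → p).
Suppose □(□p→p) is valid. Take Rxy and set V(p)={w : Ryw}. Then at y, □p holds; since □(□p→p) at x, □p→p at y, so p at y, i.e. Ryy.

Yes — defined by □(□p → p)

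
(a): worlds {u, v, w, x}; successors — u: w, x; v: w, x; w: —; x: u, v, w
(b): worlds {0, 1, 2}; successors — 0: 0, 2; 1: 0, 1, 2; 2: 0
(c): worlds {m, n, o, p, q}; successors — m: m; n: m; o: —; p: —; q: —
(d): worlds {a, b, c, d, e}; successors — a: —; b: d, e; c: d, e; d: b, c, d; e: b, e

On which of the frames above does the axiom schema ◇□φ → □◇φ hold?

(b), (c), (d)

The schema corresponds to convergence: ∀x ∀y ∀z (Rxy ∧ Rxz → ∃w (Ryw ∧ Rzw)).
(a): fails — Ruw and Ruw but w and w have no common successor.
(b): holds.
(c): holds.
(d): holds.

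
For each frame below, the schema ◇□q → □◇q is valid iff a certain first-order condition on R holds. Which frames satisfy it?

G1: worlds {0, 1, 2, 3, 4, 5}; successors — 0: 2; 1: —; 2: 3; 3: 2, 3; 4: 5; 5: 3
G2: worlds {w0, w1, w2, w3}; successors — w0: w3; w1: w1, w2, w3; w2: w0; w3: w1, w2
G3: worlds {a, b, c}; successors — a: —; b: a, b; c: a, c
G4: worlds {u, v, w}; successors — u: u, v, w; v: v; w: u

G1

This is the axiom for convergence; its first-order frame correspondent is ∀x ∀y ∀z (Rxy ∧ Rxz → ∃w (Ryw ∧ Rzw)).
G1: ✓.
G2: fails — Rw1w2 and Rw1w1 but w2 and w1 have no common successor.
G3: fails — Rba and Rba but a and a have no common successor.
G4: fails — Ruv and Ruw but v and w have no common successor.
Valid on: G1.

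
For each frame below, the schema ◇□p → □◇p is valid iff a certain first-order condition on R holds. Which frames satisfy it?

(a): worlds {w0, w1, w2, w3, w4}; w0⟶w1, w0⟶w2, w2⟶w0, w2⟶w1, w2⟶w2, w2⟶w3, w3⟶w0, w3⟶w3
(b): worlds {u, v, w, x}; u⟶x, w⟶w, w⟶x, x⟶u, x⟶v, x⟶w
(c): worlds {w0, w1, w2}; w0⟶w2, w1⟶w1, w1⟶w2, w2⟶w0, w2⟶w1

(c)

This is the axiom for convergence; its first-order frame correspondent is ∀x ∀y ∀z (Rxy ∧ Rxz → ∃w (Ryw ∧ Rzw)).
(a): fails — Rw0w1 and Rw0w1 but w1 and w1 have no common successor.
(b): fails — Rxw and Rxv but w and v have no common successor.
(c): satisfies the condition.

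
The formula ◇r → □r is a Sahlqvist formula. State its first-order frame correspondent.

partial functionality: ∀x ∀y ∀z (Rxy ∧ Rxz → y = z)

Suppose ◇r→□r is valid. Take Rxy, Rxz and set V(r)={y}. Then ◇r at x, so □r at x, so r at z, i.e. z=y.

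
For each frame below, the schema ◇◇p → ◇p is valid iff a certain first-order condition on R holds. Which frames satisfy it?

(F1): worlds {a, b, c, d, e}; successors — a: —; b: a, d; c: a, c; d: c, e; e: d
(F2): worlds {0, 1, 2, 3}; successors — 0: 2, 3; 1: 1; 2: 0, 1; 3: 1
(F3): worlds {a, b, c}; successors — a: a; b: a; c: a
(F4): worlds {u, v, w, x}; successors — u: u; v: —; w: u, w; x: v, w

(F3)

Frame correspondent (Sahlqvist): ∀x ∀y ∀z (Rxy ∧ Ryz → Rxz) — i.e. transitivity.
(F1): fails — Rdc and Rca but not Rda.
(F2): fails — R02 and R20 but not R00.
(F3): condition met.
(F4): fails — Rxw and Rwu but not Rxu.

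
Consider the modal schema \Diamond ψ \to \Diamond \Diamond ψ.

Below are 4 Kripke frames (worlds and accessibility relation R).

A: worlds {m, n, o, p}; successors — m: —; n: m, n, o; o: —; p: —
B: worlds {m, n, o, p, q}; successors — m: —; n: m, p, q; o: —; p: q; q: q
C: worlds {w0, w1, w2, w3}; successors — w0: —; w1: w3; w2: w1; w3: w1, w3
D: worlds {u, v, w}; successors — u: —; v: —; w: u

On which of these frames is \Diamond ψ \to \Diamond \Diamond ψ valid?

This is the axiom for a generalized confluence (Geach) condition; its first-order frame correspondent is \forall x \forall y (xRy \to \exists w (y = w \wedge x R^2 w)).
A: holds.
B: fails — nRm but no w with m=w and nR²w.
C: fails — w2Rw1 but no w with w1=w and w2R²w.
D: fails — wRu but no t with u=t and wR²t.

A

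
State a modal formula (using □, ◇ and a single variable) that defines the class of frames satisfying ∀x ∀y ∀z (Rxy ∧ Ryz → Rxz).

The condition is transitivity. The 4 schema □q → □□q defines it.
Suppose □q→□□q is valid. Take Rxy, Ryz and set V(q)={w : Rxw}. Then □q at x, so □□q at x, so □q at y, so q at z, i.e. Rxz.

□q → □□q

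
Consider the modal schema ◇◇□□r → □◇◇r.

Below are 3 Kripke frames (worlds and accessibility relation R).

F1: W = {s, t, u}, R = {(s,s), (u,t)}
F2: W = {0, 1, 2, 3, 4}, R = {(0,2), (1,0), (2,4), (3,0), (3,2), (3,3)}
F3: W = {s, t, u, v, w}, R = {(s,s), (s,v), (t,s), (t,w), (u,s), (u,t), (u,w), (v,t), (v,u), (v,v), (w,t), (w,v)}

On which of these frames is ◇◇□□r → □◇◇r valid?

F1, F3

The schema corresponds to a generalized confluence (Geach) condition: ∀x ∀y ∀z ((xR²y ∧ xRz) → ∃w (yR²w ∧ zR²w)).
F1: condition met.
F2: fails — 0R²4, 0R2 but no w with 4R²w and 2R²w.
F3: condition met.
Valid on: F1, F3.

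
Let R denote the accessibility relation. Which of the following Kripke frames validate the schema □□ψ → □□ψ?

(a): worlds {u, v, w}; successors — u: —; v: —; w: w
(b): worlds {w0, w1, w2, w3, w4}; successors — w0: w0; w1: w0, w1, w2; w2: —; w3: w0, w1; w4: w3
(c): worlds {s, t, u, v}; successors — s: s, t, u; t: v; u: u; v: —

(a), (b), (c)

This is the axiom for a generalized confluence (Geach) condition; its first-order frame correspondent is ∀x ∀z (xR²z → ∃w (xR²w ∧ z = w)).
(a): ✓.
(b): ✓.
(c): ✓.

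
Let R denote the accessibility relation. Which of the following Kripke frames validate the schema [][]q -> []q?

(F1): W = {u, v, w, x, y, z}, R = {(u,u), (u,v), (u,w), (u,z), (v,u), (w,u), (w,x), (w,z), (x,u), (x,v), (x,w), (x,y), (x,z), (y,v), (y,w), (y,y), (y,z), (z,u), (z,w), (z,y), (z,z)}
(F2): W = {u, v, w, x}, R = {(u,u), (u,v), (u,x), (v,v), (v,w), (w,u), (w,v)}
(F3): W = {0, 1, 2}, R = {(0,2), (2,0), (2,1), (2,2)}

(F2), (F3)

Frame correspondent (Sahlqvist): forall x forall y (Rxy -> exists z (Rxz & Rzy)) — i.e. density.
(F1): fails — Rwx but no t with Rwt and Rtx.
(F2): ✓.
(F3): ✓.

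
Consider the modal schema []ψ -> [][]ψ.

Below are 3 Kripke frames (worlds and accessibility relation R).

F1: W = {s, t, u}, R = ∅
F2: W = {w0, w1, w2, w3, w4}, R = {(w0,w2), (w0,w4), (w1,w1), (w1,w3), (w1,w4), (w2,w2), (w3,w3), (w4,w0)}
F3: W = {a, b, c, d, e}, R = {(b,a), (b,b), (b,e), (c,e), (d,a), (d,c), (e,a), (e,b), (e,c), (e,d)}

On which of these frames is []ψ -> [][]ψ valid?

F1

The schema corresponds to transitivity: forall x forall y forall z (Rxy & Ryz -> Rxz).
F1: holds.
F2: fails — Rw0w4 and Rw4w0 but not Rw0w0.
F3: fails — Reb and Rbe but not Ree.
Valid on: F1.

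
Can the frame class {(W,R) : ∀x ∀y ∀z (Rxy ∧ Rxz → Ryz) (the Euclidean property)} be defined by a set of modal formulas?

Definable; ◇r → □◇r defines it

This is a Sahlqvist condition; the 5 axiom ◇r → □◇r defines it.
Suppose ◇r→□◇r is valid. Take Rxy, Rxz and set V(r)={y}. Then ◇r at x, so □◇r at x, so ◇r at z, so some w with Rzw has r; w=y, i.e. Rzy. By symmetry of the argument, Ryz.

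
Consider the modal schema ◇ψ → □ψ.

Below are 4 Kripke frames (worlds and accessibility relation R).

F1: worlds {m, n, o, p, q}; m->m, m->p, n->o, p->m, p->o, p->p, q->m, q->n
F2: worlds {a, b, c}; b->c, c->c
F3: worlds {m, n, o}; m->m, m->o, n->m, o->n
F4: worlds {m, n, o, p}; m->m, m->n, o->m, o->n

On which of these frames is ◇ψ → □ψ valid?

F2

The schema corresponds to partial functionality: ∀x ∀y ∀z (Rxy ∧ Rxz → y = z).
F1: fails — m sees both m and p.
F2: satisfies the condition.
F3: fails — m sees both m and o.
F4: fails — m sees both m and n.
Valid on: F2.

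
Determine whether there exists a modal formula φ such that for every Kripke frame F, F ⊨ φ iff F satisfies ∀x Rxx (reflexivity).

The condition is reflexivity. A defining modal formula is □p → p.
Suppose □p→p is valid. At any x set V(p)={w : Rxw}. Then □p holds at x, so p holds at x, i.e. Rxx.

Yes — defined by □p → p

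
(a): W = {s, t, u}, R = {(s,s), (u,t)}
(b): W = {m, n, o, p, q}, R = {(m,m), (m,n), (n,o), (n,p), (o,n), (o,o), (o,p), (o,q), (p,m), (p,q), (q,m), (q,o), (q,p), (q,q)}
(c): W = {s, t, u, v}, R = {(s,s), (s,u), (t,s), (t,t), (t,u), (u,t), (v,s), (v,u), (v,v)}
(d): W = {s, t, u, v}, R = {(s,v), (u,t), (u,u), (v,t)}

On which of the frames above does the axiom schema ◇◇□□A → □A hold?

This is the axiom for a generalized confluence (Geach) condition; its first-order frame correspondent is ∀x ∀y ∀z ((xR²y ∧ xRz) → ∃w (yR²w ∧ z = w)).
(a): satisfies the condition.
(b): fails — oR²m, oRq but no w with mR²w and q=w.
(c): fails — vR²s, vRv but no w with sR²w and v=w.
(d): fails — sR²t, sRv but no w with tR²w and v=w.
Valid on: (a).

(a)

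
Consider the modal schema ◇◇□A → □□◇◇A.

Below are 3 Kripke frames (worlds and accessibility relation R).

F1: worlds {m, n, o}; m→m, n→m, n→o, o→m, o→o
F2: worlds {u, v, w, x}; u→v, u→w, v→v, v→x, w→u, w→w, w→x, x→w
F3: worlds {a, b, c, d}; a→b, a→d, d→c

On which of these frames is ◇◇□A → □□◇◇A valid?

F1, F2

Frame correspondent (Sahlqvist): ∀x ∀y ∀z ((xR²y ∧ xR²z) → ∃w (yRw ∧ zR²w)) — i.e. a generalized confluence (Geach) condition.
F1: satisfies the condition.
F2: satisfies the condition.
F3: fails — aR²c, aR²c but no w with cRw and cR²w.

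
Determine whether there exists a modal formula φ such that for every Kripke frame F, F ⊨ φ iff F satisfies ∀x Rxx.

The condition is reflexivity. A defining modal formula is □r → r.

Definable; □r → r defines it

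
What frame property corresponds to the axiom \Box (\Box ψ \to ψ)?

Shift-reflexivity

Suppose □(□ψ→ψ) is valid. Take Rxy and set V(ψ)={w : Ryw}. Then at y, □ψ holds; since □(□ψ→ψ) at x, □ψ→ψ at y, so ψ at y, i.e. Ryy.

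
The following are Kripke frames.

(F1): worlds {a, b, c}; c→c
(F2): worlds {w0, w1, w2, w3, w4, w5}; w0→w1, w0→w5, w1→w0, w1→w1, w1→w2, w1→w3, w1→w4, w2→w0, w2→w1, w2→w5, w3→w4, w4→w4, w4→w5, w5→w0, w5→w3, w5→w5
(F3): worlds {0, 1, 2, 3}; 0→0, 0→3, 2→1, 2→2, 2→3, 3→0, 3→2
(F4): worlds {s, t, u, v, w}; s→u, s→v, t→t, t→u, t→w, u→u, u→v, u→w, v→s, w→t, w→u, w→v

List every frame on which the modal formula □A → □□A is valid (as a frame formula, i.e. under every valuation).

This is the axiom for transitivity; its first-order frame correspondent is ∀x ∀y ∀z (Rxy ∧ Ryz → Rxz).
(F1): condition met.
(F2): fails — Rw1w2 and Rw2w5 but not Rw1w5.
(F3): fails — R32 and R23 but not R33.
(F4): fails — Ruv and Rvs but not Rus.
Valid on: (F1).

(F1)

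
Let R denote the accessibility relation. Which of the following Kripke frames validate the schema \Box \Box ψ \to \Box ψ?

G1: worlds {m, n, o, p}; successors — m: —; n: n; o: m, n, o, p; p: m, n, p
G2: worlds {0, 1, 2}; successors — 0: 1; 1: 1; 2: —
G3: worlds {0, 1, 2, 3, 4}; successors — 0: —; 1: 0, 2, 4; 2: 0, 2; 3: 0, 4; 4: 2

G1, G2

Frame correspondent (Sahlqvist): \forall x \forall y (Rxy \to \exists z (Rxz \wedge Rzy)) — i.e. density.
G1: condition met.
G2: condition met.
G3: fails — R34 but no z with R3z and Rz4.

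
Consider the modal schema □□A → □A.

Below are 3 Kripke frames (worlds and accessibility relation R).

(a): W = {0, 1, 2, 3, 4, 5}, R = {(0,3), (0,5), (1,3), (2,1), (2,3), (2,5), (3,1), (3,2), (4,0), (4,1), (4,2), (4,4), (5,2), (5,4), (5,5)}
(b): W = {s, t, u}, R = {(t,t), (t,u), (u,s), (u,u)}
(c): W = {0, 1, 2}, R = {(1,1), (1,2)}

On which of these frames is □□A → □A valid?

The schema corresponds to density: ∀x ∀y (Rxy → ∃z (Rxz ∧ Rzy)).
(a): fails — R32 but no z with R3z and Rz2.
(b): condition met.
(c): condition met.

(b), (c)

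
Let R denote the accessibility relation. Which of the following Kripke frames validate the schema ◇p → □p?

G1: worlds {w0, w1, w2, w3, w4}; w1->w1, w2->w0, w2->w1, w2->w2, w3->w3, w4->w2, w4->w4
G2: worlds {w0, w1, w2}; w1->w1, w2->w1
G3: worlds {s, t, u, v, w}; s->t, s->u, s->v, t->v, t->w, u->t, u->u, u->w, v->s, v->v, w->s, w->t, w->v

G2

This is the axiom for partial functionality; its first-order frame correspondent is ∀x ∀y ∀z (Rxy ∧ Rxz → y = z).
G1: fails — w2 sees both w0 and w1.
G2: condition met.
G3: fails — s sees both t and u.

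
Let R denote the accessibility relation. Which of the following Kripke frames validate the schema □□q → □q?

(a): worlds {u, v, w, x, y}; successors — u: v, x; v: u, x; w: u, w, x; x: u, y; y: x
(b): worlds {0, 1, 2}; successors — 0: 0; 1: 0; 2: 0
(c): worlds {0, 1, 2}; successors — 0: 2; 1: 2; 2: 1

The schema corresponds to density: ∀x ∀y (Rxy → ∃z (Rxz ∧ Rzy)).
(a): fails — Ruv but no z with Ruz and Rzv.
(b): satisfies the condition.
(c): fails — R12 but no z with R1z and Rz2.

(b)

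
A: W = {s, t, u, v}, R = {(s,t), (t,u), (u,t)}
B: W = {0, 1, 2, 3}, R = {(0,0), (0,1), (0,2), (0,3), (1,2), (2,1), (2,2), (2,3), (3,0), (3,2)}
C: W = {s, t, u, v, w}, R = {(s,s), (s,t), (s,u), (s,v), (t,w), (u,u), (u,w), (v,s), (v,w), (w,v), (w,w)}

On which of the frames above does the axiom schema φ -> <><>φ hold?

This is the axiom for a generalized confluence (Geach) condition; its first-order frame correspondent is forall x exists w (x = w & x R^2 w).
A: fails — at s but no w with s=w and sR²w.
B: holds.
C: fails — at t but no w* with t=w* and tR²w*.
Valid on: B.

B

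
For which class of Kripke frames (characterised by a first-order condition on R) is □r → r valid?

Suppose □r→r is valid. At any x set V(r)={w : Rxw}. Then □r holds at x, so r holds at x, i.e. Rxx.
Conversely, any frame satisfying ∀x Rxx validates the schema.
Frame condition: ∀x Rxx.

reflexivity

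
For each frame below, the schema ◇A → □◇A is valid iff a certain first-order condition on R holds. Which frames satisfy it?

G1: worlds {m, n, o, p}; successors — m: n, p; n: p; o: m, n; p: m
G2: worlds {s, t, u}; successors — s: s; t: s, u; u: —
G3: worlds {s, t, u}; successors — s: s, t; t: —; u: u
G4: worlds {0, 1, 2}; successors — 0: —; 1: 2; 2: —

none

The schema corresponds to the Euclidean property: ∀x ∀y ∀z (Rxy ∧ Rxz → Ryz).
G1: fails — Rmn and Rmn but not Rnn.
G2: fails — Rts and Rtu but not Rsu.
G3: fails — Rst and Rss but not Rts.
G4: fails — R12 and R12 but not R22.
Valid on no frame.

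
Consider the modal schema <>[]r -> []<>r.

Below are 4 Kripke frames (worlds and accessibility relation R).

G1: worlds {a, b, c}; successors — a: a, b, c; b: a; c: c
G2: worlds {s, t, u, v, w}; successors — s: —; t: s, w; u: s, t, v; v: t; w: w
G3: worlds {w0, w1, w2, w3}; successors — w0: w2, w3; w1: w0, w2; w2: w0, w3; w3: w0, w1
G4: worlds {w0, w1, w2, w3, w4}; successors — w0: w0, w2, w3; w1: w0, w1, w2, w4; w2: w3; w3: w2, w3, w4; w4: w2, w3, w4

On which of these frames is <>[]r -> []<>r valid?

none

Frame correspondent (Sahlqvist): forall x forall y forall z (Rxy & Rxz -> exists w (Ryw & Rzw)) — i.e. convergence.
G1: fails — Rab and Rac but b and c have no common successor.
G2: fails — Rts and Rts but s and s have no common successor.
G3: fails — Rw2w0 and Rw2w3 but w0 and w3 have no common successor.
G4: fails — Rw1w1 and Rw1w2 but w1 and w2 have no common successor.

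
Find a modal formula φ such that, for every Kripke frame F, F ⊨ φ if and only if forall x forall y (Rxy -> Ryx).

The condition is symmetry. The B schema ψ → □◇ψ defines it.
Suppose ψ→□◇ψ is valid. Take Rxy and set V(ψ)={x}. Then ψ at x, so □◇ψ at x, so ◇ψ at y, so some z with Ryz has ψ; z=x, i.e. Ryx.

ψ → □◇ψ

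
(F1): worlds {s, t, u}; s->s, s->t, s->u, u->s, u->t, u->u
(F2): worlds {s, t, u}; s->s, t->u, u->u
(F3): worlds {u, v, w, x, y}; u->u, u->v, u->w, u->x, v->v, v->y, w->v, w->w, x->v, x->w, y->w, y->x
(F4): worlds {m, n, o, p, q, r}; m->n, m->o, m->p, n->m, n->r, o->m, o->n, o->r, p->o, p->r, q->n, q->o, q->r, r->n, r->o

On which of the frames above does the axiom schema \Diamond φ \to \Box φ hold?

Frame correspondent (Sahlqvist): \forall x \forall y \forall z (Rxy \wedge Rxz \to y = z) — i.e. partial functionality.
(F1): fails — s sees both s and t.
(F2): condition met.
(F3): fails — u sees both u and v.
(F4): fails — m sees both n and o.

(F2)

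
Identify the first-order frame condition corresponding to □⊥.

emptiness of R

□⊥ is valid iff no world has any successor (otherwise □⊥ fails at any world with one).
Conversely, on a frame with emptiness of R the schema holds at every world under every valuation.
So the correspondent is emptiness of R.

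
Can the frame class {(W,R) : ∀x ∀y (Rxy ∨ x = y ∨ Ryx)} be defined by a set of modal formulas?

Not definable by any modal formula

Modal frame validity is preserved under disjoint unions.
Take 3 disjoint single-world reflexive frames: each is trivially connected, but their disjoint union has 3 worlds with no edge between distinct components, so it is not connected.
Hence connectedness of R is not modally definable.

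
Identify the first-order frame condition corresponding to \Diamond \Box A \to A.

Replacing A by ¬A and contraposing gives the equivalent schema A → □◇A.
Suppose A→□◇A is valid. Take Rxy and set V(A)={x}. Then A at x, so □◇A at x, so ◇A at y, so some z with Ryz has A; z=x, i.e. Ryx.

symmetry: \forall x \forall y (Rxy \to Ryx)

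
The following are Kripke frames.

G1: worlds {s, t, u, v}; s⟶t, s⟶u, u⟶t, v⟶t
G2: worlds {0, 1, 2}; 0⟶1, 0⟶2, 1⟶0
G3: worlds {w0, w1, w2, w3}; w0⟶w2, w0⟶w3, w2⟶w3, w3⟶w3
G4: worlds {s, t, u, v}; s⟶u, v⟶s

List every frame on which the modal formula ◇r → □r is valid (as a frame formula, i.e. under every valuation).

G4

Frame correspondent (Sahlqvist): ∀x ∀y ∀z (Rxy ∧ Rxz → y = z) — i.e. partial functionality.
G1: fails — s sees both t and u.
G2: fails — 0 sees both 1 and 2.
G3: fails — w0 sees both w2 and w3.
G4: satisfies the condition.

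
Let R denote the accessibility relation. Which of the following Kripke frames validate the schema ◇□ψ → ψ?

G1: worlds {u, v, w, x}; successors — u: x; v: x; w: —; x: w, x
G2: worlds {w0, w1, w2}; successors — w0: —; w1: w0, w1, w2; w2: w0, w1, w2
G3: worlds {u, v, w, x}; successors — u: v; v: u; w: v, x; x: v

The schema corresponds to symmetry: ∀x ∀y (Rxy → Ryx).
G1: fails — Rxw but not Rwx.
G2: fails — Rw1w0 but not Rw0w1.
G3: fails — Rwx but not Rxw.

none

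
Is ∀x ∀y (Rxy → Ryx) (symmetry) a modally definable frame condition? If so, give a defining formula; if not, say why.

This is a Sahlqvist condition; the B axiom p → □◇p defines it.
Suppose p→□◇p is valid. Take Rxy and set V(p)={x}. Then p at x, so □◇p at x, so ◇p at y, so some z with Ryz has p; z=x, i.e. Ryx.

Yes — defined by p → □◇p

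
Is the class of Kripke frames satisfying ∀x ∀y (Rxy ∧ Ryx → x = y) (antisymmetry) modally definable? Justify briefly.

No

If a class were modally definable it would be closed under surjective bounded morphisms (Goldblatt–Thomason).
The 8-cycle (worlds a,b,c,d,e,f,g,h with a→b→c→d→e→f→g→h→a) is antisymmetric. Sending even-indexed worlds to a and odd-indexed worlds to b is a surjective bounded morphism onto the two-world frame with a↔b, which is not antisymmetric.
Hence antisymmetry is not modally definable.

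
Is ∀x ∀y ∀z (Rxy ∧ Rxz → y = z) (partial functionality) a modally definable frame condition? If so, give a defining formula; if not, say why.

Definable; ◇p → □p defines it

The condition is partial functionality. A defining modal formula is ◇p → □p.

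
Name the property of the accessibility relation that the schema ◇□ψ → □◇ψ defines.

convergence: ∀x ∀y ∀z (Rxy ∧ Rxz → ∃w (Ryw ∧ Rzw))

Suppose ◇□ψ→□◇ψ is valid. Take Rxy, Rxz and set V(ψ)={w : Ryw}. Then □ψ at y so ◇□ψ at x, so □◇ψ at x, so ◇ψ at z, giving w with Rzw and Ryw.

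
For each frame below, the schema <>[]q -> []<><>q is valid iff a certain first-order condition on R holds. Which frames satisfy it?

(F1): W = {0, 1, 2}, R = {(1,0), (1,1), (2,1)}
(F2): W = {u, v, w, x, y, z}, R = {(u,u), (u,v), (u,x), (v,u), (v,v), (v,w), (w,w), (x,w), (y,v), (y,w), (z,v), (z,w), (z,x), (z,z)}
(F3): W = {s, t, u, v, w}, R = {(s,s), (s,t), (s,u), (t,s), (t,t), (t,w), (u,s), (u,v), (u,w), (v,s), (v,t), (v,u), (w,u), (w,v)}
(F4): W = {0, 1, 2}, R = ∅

Frame correspondent (Sahlqvist): forall x forall y forall z ((xRy & xRz) -> exists w (yRw & z R^2 w)) — i.e. a generalized confluence (Geach) condition.
(F1): fails — 1R0, 1R0 but no w with 0Rw and 0R²w.
(F2): fails — uRu, uRx but no t with uRt and xR²t.
(F3): condition met.
(F4): condition met.
Valid on: (F3), (F4).

(F3), (F4)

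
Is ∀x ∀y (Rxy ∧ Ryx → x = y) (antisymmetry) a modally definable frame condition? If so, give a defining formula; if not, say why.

No

If a class were modally definable it would be closed under surjective bounded morphisms (Goldblatt–Thomason).
The 4-cycle (worlds 0,1,2,3 with 0→1→2→3→0) is antisymmetric. Sending even-indexed worlds to • and odd-indexed worlds to ∘ is a surjective bounded morphism onto the two-world frame with •↔∘, which is not antisymmetric.
So the class is not modally definable.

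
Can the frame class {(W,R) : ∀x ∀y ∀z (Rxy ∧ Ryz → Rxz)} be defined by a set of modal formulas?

Yes — defined by □q → □□q

Yes: it is transitivity, defined by the 4 schema □q → □□q.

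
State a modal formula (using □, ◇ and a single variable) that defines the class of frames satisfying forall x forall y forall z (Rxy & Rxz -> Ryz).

◇ψ → □◇ψ

A defining formula is ◇ψ → □◇ψ (the 5 axiom).
Suppose ◇ψ→□◇ψ is valid. Take Rxy, Rxz and set V(ψ)={y}. Then ◇ψ at x, so □◇ψ at x, so ◇ψ at z, so some w with Rzw has ψ; w=y, i.e. Rzy. By symmetry of the argument, Ryz.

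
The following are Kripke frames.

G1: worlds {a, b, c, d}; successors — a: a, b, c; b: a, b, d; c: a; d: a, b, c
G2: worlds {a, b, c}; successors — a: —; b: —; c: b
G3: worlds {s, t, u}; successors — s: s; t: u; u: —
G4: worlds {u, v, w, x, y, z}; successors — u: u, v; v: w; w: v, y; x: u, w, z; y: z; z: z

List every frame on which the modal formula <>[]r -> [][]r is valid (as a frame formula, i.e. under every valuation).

Frame correspondent (Sahlqvist): forall x forall y forall z ((xRy & x R^2 z) -> exists w (yRw & z = w)) — i.e. a generalized confluence (Geach) condition.
G1: fails — aRa, aR²d but no w with aRw and d=w.
G2: condition met.
G3: condition met.
G4: fails — uRu, uR²w but no t with uRt and w=t.

G2, G3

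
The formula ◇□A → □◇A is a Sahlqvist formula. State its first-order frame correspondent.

Suppose ◇□A→□◇A is valid. Take Rxy, Rxz and set V(A)={w : Ryw}. Then □A at y so ◇□A at x, so □◇A at x, so ◇A at z, giving w with Rzw and Ryw.

convergence: ∀x ∀y ∀z (Rxy ∧ Rxz → ∃w (Ryw ∧ Rzw))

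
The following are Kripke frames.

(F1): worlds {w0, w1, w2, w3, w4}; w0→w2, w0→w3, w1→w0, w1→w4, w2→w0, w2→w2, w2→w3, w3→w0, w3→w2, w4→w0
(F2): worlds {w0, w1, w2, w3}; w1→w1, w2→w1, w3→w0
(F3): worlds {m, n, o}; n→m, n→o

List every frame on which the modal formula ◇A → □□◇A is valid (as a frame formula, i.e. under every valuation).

The schema corresponds to a generalized confluence (Geach) condition: ∀x ∀y ∀z ((xRy ∧ xR²z) → ∃w (y = w ∧ zRw)).
(F1): fails — w0Rw3, w0R²w3 but no w with w3=w and w3Rw.
(F2): condition met.
(F3): condition met.

(F2), (F3)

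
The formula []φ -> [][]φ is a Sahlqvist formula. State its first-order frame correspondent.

Transitivity

This is the 4 axiom.
Its frame correspondent is transitivity — forall x forall y forall z (Rxy & Ryz -> Rxz).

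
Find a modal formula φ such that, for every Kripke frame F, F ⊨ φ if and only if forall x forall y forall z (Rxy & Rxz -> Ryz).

This is the Euclidean property; the standard corresponding axiom is 5: ◇s → □◇s.
Suppose ◇s→□◇s is valid. Take Rxy, Rxz and set V(s)={y}. Then ◇s at x, so □◇s at x, so ◇s at z, so some w with Rzw has s; w=y, i.e. Rzy. By symmetry of the argument, Ryz.

◇s → □◇s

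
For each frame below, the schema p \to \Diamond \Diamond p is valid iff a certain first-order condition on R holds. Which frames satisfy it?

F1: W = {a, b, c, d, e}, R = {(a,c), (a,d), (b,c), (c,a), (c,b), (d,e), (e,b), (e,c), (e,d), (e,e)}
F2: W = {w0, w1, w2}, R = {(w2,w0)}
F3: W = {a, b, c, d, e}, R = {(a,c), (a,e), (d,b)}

F1

The schema corresponds to a generalized confluence (Geach) condition: \forall x \exists w (x = w \wedge x R^2 w).
F1: holds.
F2: fails — at w0 but no w with w0=w and w0R²w.
F3: fails — at a but no w with a=w and aR²w.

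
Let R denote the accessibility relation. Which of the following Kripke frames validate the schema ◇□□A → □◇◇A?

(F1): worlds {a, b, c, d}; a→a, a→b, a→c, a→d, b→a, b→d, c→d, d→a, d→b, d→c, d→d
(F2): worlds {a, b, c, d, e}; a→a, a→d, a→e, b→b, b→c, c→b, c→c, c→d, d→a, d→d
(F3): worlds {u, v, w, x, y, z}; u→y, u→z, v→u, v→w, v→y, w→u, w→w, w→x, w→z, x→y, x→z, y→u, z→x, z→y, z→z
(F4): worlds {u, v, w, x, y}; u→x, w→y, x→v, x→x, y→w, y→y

This is the axiom for a generalized confluence (Geach) condition; its first-order frame correspondent is ∀x ∀y ∀z ((xRy ∧ xRz) → ∃w (yR²w ∧ zR²w)).
(F1): holds.
(F2): fails — aRa, aRe but no w with aR²w and eR²w.
(F3): holds.
(F4): fails — xRv, xRv but no t with vR²t and vR²t.
Valid on: (F1), (F3).

(F1), (F3)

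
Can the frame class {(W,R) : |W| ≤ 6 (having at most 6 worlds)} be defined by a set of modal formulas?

Not definable by any modal formula

If a class were modally definable it would be closed under disjoint unions (Goldblatt–Thomason).
Any modal formula valid on each of 7 disjoint one-world frames is valid on their disjoint union (validity is preserved under disjoint unions). Each one-world frame has |W|=1≤6, but the union has |W|=7.
Hence having at most 6 worlds is not modally definable.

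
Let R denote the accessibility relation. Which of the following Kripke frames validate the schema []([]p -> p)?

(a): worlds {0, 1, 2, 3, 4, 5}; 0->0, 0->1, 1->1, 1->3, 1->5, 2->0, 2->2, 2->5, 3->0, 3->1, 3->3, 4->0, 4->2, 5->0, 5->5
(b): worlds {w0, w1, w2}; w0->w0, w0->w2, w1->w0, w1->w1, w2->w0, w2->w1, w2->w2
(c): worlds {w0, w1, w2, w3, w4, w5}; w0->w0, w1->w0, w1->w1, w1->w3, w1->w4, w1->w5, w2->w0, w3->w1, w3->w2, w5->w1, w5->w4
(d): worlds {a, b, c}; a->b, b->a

Frame correspondent (Sahlqvist): forall x forall y (Rxy -> Ryy) — i.e. shift-reflexivity.
(a): condition met.
(b): condition met.
(c): fails — Rw1w5 but not Rw5w5.
(d): fails — Rab but not Rbb.
Valid on: (a), (b).

(a), (b)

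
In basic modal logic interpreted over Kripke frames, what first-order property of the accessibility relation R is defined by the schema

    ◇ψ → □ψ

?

Partial functionality

Suppose ◇ψ→□ψ is valid. Take Rxy, Rxz and set V(ψ)={y}. Then ◇ψ at x, so □ψ at x, so ψ at z, i.e. z=y.
Conversely, on a frame with partial functionality the schema holds at every world under every valuation.
Frame condition: ∀x ∀y ∀z (Rxy ∧ Rxz → y = z).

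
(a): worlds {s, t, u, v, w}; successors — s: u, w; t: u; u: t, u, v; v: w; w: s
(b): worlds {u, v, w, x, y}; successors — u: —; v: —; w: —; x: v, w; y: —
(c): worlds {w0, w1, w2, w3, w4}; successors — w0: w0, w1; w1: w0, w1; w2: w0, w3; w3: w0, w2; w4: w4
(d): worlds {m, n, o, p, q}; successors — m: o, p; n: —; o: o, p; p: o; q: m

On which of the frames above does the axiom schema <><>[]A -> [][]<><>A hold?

(b), (c), (d)

Frame correspondent (Sahlqvist): forall x forall y forall z ((x R^2 y & x R^2 z) -> exists w (yRw & z R^2 w)) — i.e. a generalized confluence (Geach) condition.
(a): fails — sR²s, sR²v but no w* with sRw* and vR²w*.
(b): ✓.
(c): ✓.
(d): ✓.
Valid on: (b), (c), (d).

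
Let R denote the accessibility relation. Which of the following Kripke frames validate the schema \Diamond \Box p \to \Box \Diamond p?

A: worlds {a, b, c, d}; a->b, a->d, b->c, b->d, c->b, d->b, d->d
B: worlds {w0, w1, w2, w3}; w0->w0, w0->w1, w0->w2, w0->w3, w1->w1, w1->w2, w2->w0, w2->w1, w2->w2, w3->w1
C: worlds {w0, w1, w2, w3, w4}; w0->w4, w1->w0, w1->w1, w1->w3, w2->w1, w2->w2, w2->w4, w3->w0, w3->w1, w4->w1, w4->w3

This is the axiom for convergence; its first-order frame correspondent is \forall x \forall y \forall z (Rxy \wedge Rxz \to \exists w (Ryw \wedge Rzw)).
A: ✓.
B: ✓.
C: fails — Rw1w1 and Rw1w0 but w1 and w0 have no common successor.
Valid on: A, B.

A, B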